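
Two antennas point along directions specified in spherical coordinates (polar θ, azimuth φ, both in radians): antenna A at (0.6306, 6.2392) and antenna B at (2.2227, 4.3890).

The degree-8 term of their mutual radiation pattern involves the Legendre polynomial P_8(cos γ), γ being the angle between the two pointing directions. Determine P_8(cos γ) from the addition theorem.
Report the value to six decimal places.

0.255387

Expand P_8 via completeness: Σ_{m} conj(Y_{8,m}) at Ω₁ times Y_{8,m} at Ω₂ —
  term(m=-8) = -0.000382+0.000487i   from Y*(Ω₁)=+0.007069-0.002595i, Y(Ω₂)=-0.069873+0.043271i
  term(m=-7) = -0.009594-0.003888i   from Y*(Ω₁)=+0.039319-0.012504i, Y(Ω₂)=-0.193040-0.160275i
  term(m=-6) = +0.006292-0.059342i   from Y*(Ω₁)=+0.134148-0.036249i, Y(Ω₂)=+0.155108-0.400452i
  term(m=-5) = +0.123504-0.021681i   from Y*(Ω₁)=+0.309933-0.069283i, Y(Ω₂)=+0.394413+0.018215i
  term(m=-4) = +0.006690+0.013737i   from Y*(Ω₁)=+0.471000-0.083734i, Y(Ω₂)=+0.008742+0.030719i
  term(m=-3) = +0.097017-0.087275i   from Y*(Ω₁)=+0.377816-0.050146i, Y(Ω₂)=+0.282468-0.193508i
  term(m=-2) = -0.013366-0.008358i   from Y*(Ω₁)=-0.070275+0.006198i, Y(Ω₂)=+0.178320+0.134655i
  term(m=-1) = -0.028808+0.100408i   from Y*(Ω₁)=-0.415878+0.018304i, Y(Ω₂)=+0.079742-0.237927i
  term(m=+0) = -0.017213-0.000000i   from Y*(Ω₁)=-0.064841-0.000000i, Y(Ω₂)=+0.265465+0.000000i
  term(m=+1) = -0.028808-0.100408i   from Y*(Ω₁)=+0.415878+0.018304i, Y(Ω₂)=-0.079742-0.237927i
  term(m=+2) = -0.013366+0.008358i   from Y*(Ω₁)=-0.070275-0.006198i, Y(Ω₂)=+0.178320-0.134655i
  term(m=+3) = +0.097017+0.087275i   from Y*(Ω₁)=-0.377816-0.050146i, Y(Ω₂)=-0.282468-0.193508i
  term(m=+4) = +0.006690-0.013737i   from Y*(Ω₁)=+0.471000+0.083734i, Y(Ω₂)=+0.008742-0.030719i
  term(m=+5) = +0.123504+0.021681i   from Y*(Ω₁)=-0.309933-0.069283i, Y(Ω₂)=-0.394413+0.018215i
  term(m=+6) = +0.006292+0.059342i   from Y*(Ω₁)=+0.134148+0.036249i, Y(Ω₂)=+0.155108+0.400452i
  term(m=+7) = -0.009594+0.003888i   from Y*(Ω₁)=-0.039319-0.012504i, Y(Ω₂)=+0.193040-0.160275i
  term(m=+8) = -0.000382-0.000487i   from Y*(Ω₁)=+0.007069+0.002595i, Y(Ω₂)=-0.069873-0.043271i
Σ over m = +0.345492-0.000000i; ×(4π/17) → +0.255387-0.000000i. Real part: 0.255387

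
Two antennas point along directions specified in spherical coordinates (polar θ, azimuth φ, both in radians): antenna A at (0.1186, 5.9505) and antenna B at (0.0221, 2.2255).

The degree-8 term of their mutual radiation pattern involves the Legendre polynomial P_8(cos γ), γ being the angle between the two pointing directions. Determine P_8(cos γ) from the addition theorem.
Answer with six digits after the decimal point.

0.686990

Addition theorem: P_8(cos γ) = (4π/17) Σ_m Y*_{lm}(Ω₁) Y_{lm}(Ω₂), m = −8…8:
  m=-8: Y*=-0.00000 - 0.00000j  Y=0.00000 + 0.00000j  product -0.00000 - 0.00000j
  m=-7: Y*=-0.00000 - 0.00000j  Y=-0.00000 - 0.00000j  product 0.00000 + 0.00000j
  m=-6: Y*=-0.00001 - 0.00001j  Y=0.00000 - 0.00000j  product -0.00000 - 0.00000j
  m=-5: Y*=-0.00002 - 0.00022j  Y=0.00000 + 0.00000j  product 0.00000 - 0.00000j
  m=-4: Y*=0.00061 - 0.00248j  Y=-0.00000 - 0.00000j  product -0.00000 + 0.00000j
  m=-3: Y*=0.01190 - 0.01845j  Y=0.00014 - 0.00006j  product 0.00000 - 0.00000j
  m=-2: Y*=0.10512 - 0.08250j  Y=-0.00130 + 0.00486j  product 0.00026 + 0.00062j
  m=-1: Y*=0.48660 - 0.16813j  Y=-0.06612 - 0.08613j  product -0.04665 - 0.03079j
  m=+0: Y*=0.88659 + 0.00000j  Y=1.15290 + 0.00000j  product 1.02215 + 0.00000j
  m=+1: Y*=-0.48660 - 0.16813j  Y=0.06612 - 0.08613j  product -0.04665 + 0.03079j
  m=+2: Y*=0.10512 + 0.08250j  Y=-0.00130 - 0.00486j  product 0.00026 - 0.00062j
  m=+3: Y*=-0.01190 - 0.01845j  Y=-0.00014 - 0.00006j  product 0.00000 + 0.00000j
  m=+4: Y*=0.00061 + 0.00248j  Y=-0.00000 + 0.00000j  product -0.00000 - 0.00000j
  m=+5: Y*=0.00002 - 0.00022j  Y=-0.00000 + 0.00000j  product 0.00000 + 0.00000j
  m=+6: Y*=-0.00001 + 0.00001j  Y=0.00000 + 0.00000j  product -0.00000 + 0.00000j
  m=+7: Y*=0.00000 - 0.00000j  Y=0.00000 - 0.00000j  product 0.00000 - 0.00000j
  m=+8: Y*=-0.00000 + 0.00000j  Y=0.00000 - 0.00000j  product -0.00000 + 0.00000j
Accumulated sum 0.92937 + 0.00000j; after 4π/(2l+1) scaling, 0.68699 + 0.00000j ⇒ P_8 = 0.686990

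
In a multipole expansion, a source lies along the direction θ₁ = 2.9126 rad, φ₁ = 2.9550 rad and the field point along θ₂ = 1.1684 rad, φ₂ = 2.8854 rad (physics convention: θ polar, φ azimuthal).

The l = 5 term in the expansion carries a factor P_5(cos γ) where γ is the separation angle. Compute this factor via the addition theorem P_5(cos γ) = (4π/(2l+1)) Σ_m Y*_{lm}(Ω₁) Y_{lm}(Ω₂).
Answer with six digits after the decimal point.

-0.280337

Term-by-term m-sum for l=5 (normalisation 4π/11 = 1.142397):
  term(m=-5) = +0.000080+0.000029i   from Y*(Ω₁)=-0.000167+0.000225i, Y(Ω₂)=-0.087484-0.293342i
  term(m=-4) = -0.001503-0.000430i   from Y*(Ω₁)=-0.002786+0.002577i, Y(Ω₂)=+0.213950+0.352095i
  term(m=-3) = +0.003058+0.000648i   from Y*(Ω₁)=-0.025840+0.016192i, Y(Ω₂)=-0.073684-0.071246i
  term(m=-2) = +0.047154+0.006607i   from Y*(Ω₁)=-0.146146+0.057221i, Y(Ω₂)=-0.264415-0.148732i
  term(m=-1) = -0.092327-0.006436i   from Y*(Ω₁)=-0.472438+0.089191i, Y(Ω₂)=+0.186217+0.048779i
  term(m=+0) = -0.158318-0.000000i   from Y*(Ω₁)=-0.601576-0.000000i, Y(Ω₂)=+0.263171+0.000000i
  term(m=+1) = -0.092327+0.006436i   from Y*(Ω₁)=+0.472438+0.089191i, Y(Ω₂)=-0.186217+0.048779i
  term(m=+2) = +0.047154-0.006607i   from Y*(Ω₁)=-0.146146-0.057221i, Y(Ω₂)=-0.264415+0.148732i
  term(m=+3) = +0.003058-0.000648i   from Y*(Ω₁)=+0.025840+0.016192i, Y(Ω₂)=+0.073684-0.071246i
  term(m=+4) = -0.001503+0.000430i   from Y*(Ω₁)=-0.002786-0.002577i, Y(Ω₂)=+0.213950-0.352095i
  term(m=+5) = +0.000080-0.000029i   from Y*(Ω₁)=+0.000167+0.000225i, Y(Ω₂)=+0.087484-0.293342i
Total Σ_m = -0.245394-0.000000i. Multiply by 1.142397: -0.280337-0.000000i. P_5(cos γ) = -0.280337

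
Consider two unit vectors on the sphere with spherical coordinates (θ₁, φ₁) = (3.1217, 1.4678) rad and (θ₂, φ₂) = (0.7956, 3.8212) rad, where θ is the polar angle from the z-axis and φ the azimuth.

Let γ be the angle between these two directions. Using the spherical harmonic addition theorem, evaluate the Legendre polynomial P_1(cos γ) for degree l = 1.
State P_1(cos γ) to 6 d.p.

-0.709736

Term-by-term m-sum for l=1 (normalisation 4π/3 = 4.188790):
  term(m=-1) = -0.001196-0.001203i   from Y*(Ω₁)=+0.000707+0.006836i, Y(Ω₂)=-0.191951+0.155099i
  term(m=+0) = -0.167045-0.000000i   from Y*(Ω₁)=-0.488506-0.000000i, Y(Ω₂)=+0.341952+0.000000i
  term(m=+1) = -0.001196+0.001203i   from Y*(Ω₁)=-0.000707+0.006836i, Y(Ω₂)=+0.191951+0.155099i
Σ over m = -0.169437+0.000000i; ×(4π/3) → -0.709736+0.000000i. Real part: -0.709736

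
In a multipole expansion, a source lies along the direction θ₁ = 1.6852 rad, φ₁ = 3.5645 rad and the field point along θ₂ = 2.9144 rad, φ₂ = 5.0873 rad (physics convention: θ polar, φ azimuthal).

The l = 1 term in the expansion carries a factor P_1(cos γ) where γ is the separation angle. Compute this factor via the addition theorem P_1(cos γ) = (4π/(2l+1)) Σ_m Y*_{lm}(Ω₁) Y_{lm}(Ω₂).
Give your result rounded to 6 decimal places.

Summing Y*_{l m}(θ₁,φ₁)·Y_{l m}(θ₂,φ₂) over m ∈ [−1, 1]; prefactor 4π/(2·1+1) = 4.188790:
  term(m=-1) = +0.001282-0.026680i   from Y*(Ω₁)=-0.312996-0.140869i, Y(Ω₂)=+0.028497+0.072415i
  term(m=+0) = +0.026552+0.000000i   from Y*(Ω₁)=-0.055776-0.000000i, Y(Ω₂)=-0.476047+0.000000i
  term(m=+1) = +0.001282+0.026680i   from Y*(Ω₁)=+0.312996-0.140869i, Y(Ω₂)=-0.028497+0.072415i
Total Σ_m = +0.029115+0.000000i. Multiply by 4.188790: +0.121957+0.000000i. P_1(cos γ) = 0.121957

0.121957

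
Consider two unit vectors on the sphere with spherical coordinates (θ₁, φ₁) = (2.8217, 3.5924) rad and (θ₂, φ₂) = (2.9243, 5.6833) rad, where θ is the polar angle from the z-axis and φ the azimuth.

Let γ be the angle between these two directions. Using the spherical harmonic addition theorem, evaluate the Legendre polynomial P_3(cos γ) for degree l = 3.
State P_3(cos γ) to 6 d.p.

0.441948

Term-by-term m-sum for l=3 (normalisation 4π/7 = 1.795196):
  term(m=-3) = +0.000054+0.000001i   from Y*(Ω₁)=-0.002811-0.012666i, Y(Ω₂)=-0.000948+0.004072i
  term(m=-2) = -0.002252+0.003838i   from Y*(Ω₁)=-0.059513-0.075245i, Y(Ω₂)=-0.016817-0.043226i
  term(m=-1) = -0.046477-0.081154i   from Y*(Ω₁)=-0.320673-0.155222i, Y(Ω₂)=+0.216669+0.148195i
  term(m=+0) = +0.343533+0.000000i   from Y*(Ω₁)=-0.533337-0.000000i, Y(Ω₂)=-0.644119+0.000000i
  term(m=+1) = -0.046477+0.081154i   from Y*(Ω₁)=+0.320673-0.155222i, Y(Ω₂)=-0.216669+0.148195i
  term(m=+2) = -0.002252-0.003838i   from Y*(Ω₁)=-0.059513+0.075245i, Y(Ω₂)=-0.016817+0.043226i
  term(m=+3) = +0.000054-0.000001i   from Y*(Ω₁)=+0.002811-0.012666i, Y(Ω₂)=+0.000948+0.004072i
Accumulated sum +0.246184-0.000000i; after 4π/(2l+1) scaling, +0.441948-0.000000i ⇒ P_3 = 0.441948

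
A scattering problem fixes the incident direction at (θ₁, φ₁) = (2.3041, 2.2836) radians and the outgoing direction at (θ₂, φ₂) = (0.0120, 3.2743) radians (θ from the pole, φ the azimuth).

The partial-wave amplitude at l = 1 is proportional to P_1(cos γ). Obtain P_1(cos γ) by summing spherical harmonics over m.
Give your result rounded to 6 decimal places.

Summing Y*_{l m}(θ₁,φ₁)·Y_{l m}(θ₂,φ₂) over m ∈ [−1, 1]; prefactor 4π/(2·1+1) = 4.188790:
  term(m=-1) = +0.000583-0.000890i   from Y*(Ω₁)=-0.167865+0.194195i, Y(Ω₂)=-0.004109+0.000549i
  term(m=+0) = -0.159779-0.000000i   from Y*(Ω₁)=-0.327035-0.000000i, Y(Ω₂)=+0.488567+0.000000i
  term(m=+1) = +0.000583+0.000890i   from Y*(Ω₁)=+0.167865+0.194195i, Y(Ω₂)=+0.004109+0.000549i
Total Σ_m = -0.158612+0.000000i. Multiply by 4.188790: -0.664393+0.000000i. P_1(cos γ) = -0.664393

-0.664393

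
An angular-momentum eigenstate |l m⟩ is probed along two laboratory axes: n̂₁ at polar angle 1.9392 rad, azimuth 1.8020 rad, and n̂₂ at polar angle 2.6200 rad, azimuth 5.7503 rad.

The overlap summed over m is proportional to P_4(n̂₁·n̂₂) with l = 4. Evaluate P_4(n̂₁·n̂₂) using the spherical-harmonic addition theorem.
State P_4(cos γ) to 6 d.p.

0.374671

Term-by-term m-sum for l=4 (normalisation 4π/9 = 1.396263):
  m=-4: Y*=+0.201779+0.267653i  Y=-0.014506+0.023099i  product -0.009109+0.000778i
  m=-3: Y*=-0.233977+0.281416i  Y=+0.003740-0.134192i  product +0.036889+0.032450i
  m=-2: Y*=+0.024014+0.011970i  Y=+0.171263+0.309783i  product +0.000405+0.009489i
  m=-1: Y*=-0.076199+0.323680i  Y=-0.398226-0.234873i  product +0.106368-0.111001i
  m=+0: Y*=-0.031952-0.000000i  Y=+0.023976+0.000000i  product -0.000766-0.000000i
  m=+1: Y*=+0.076199+0.323680i  Y=+0.398226-0.234873i  product +0.106368+0.111001i
  m=+2: Y*=+0.024014-0.011970i  Y=+0.171263-0.309783i  product +0.000405-0.009489i
  m=+3: Y*=+0.233977+0.281416i  Y=-0.003740-0.134192i  product +0.036889-0.032450i
  m=+4: Y*=+0.201779-0.267653i  Y=-0.014506-0.023099i  product -0.009109-0.000778i
Σ over m = +0.268338-0.000000i; ×(4π/9) → +0.374671-0.000000i. Real part: 0.374671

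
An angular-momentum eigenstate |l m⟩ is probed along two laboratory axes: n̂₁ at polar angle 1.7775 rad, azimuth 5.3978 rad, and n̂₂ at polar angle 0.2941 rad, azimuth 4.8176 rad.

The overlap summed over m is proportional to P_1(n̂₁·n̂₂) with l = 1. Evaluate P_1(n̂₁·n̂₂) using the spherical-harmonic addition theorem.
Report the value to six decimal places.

Summing Y*_{l m}(θ₁,φ₁)·Y_{l m}(θ₂,φ₂) over m ∈ [−1, 1]; prefactor 4π/(2·1+1) = 4.188790:
  m=-1: (0.214039, -0.261774) × (0.010518, 0.099598) = (0.028323, 0.018565)  (running Σ = (0.028323, 0.018565))
  m=0: (-0.100278, -0.000000) × (0.467624, 0.000000) = (-0.046892, -0.000000)  (running Σ = (-0.018569, 0.018565))
  m=1: (-0.214039, -0.261774) × (-0.010518, 0.099598) = (0.028323, -0.018565)  (running Σ = (0.009754, 0.000000))
Accumulated sum (0.009754, 0.000000); after 4π/(2l+1) scaling, (0.040857, 0.000000) ⇒ P_1 = 0.040857

0.040857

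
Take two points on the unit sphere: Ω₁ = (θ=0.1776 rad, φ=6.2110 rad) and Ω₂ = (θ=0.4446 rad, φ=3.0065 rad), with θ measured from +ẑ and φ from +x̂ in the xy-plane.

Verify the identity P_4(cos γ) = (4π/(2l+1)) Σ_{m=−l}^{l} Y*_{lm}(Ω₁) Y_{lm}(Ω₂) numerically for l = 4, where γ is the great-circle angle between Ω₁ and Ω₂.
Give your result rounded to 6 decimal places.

Addition theorem: P_4(cos γ) = (4π/9) Σ_m Y*_{lm}(Ω₁) Y_{lm}(Ω₂), m = −4…4:
  term(m=-4) = +0.000006+0.000002i   from Y*(Ω₁)=+0.000413-0.000123i, Y(Ω₂)=+0.012985+0.007790i
  term(m=-3) = -0.000600-0.000115i   from Y*(Ω₁)=+0.006635-0.001460i, Y(Ω₂)=-0.082620-0.035446i
  term(m=-2) = +0.017437+0.002205i   from Y*(Ω₁)=+0.059737-0.008685i, Y(Ω₂)=+0.280596+0.077713i
  term(m=-1) = -0.154275-0.009718i   from Y*(Ω₁)=+0.310275-0.022436i, Y(Ω₂)=-0.492382-0.066925i
  term(m=+0) = +0.136556+0.000000i   from Y*(Ω₁)=+0.717822-0.000000i, Y(Ω₂)=+0.190237+0.000000i
  term(m=+1) = -0.154275+0.009718i   from Y*(Ω₁)=-0.310275-0.022436i, Y(Ω₂)=+0.492382-0.066925i
  term(m=+2) = +0.017437-0.002205i   from Y*(Ω₁)=+0.059737+0.008685i, Y(Ω₂)=+0.280596-0.077713i
  term(m=+3) = -0.000600+0.000115i   from Y*(Ω₁)=-0.006635-0.001460i, Y(Ω₂)=+0.082620-0.035446i
  term(m=+4) = +0.000006-0.000002i   from Y*(Ω₁)=+0.000413+0.000123i, Y(Ω₂)=+0.012985-0.007790i
Σ over m = -0.138308+0.000000i; ×(4π/9) → -0.193114+0.000000i. Real part: -0.193114

-0.193114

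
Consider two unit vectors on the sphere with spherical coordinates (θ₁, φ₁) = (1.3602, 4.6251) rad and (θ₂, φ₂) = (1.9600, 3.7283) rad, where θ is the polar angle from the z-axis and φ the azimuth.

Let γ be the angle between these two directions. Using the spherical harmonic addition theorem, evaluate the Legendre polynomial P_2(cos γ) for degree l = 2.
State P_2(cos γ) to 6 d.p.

Summing Y*_{l m}(θ₁,φ₁)·Y_{l m}(θ₂,φ₂) over m ∈ [−2, 2]; prefactor 4π/(2·2+1) = 2.513274:
  term(m=-2) = -0.026989+0.119124i   from Y*(Ω₁)=-0.363780+0.064161i, Y(Ω₂)=+0.127966-0.304891i
  term(m=-1) = -0.026733-0.033467i   from Y*(Ω₁)=-0.013768-0.157327i, Y(Ω₂)=+0.225864-0.150154i
  term(m=+0) = +0.049097+0.000000i   from Y*(Ω₁)=-0.274045-0.000000i, Y(Ω₂)=-0.179158+0.000000i
  term(m=+1) = -0.026733+0.033467i   from Y*(Ω₁)=+0.013768-0.157327i, Y(Ω₂)=-0.225864-0.150154i
  term(m=+2) = -0.026989-0.119124i   from Y*(Ω₁)=-0.363780-0.064161i, Y(Ω₂)=+0.127966+0.304891i
Accumulated sum -0.058347+0.000000i; after 4π/(2l+1) scaling, -0.146642+0.000000i ⇒ P_2 = -0.146642

-0.146642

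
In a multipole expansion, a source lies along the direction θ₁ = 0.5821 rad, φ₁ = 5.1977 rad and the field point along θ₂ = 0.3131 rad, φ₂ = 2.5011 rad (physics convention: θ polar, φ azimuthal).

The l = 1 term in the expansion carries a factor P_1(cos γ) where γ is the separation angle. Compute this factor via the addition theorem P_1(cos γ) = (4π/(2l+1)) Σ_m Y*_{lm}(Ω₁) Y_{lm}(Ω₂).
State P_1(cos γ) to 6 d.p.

0.641854

Summing Y*_{l m}(θ₁,φ₁)·Y_{l m}(θ₂,φ₂) over m ∈ [−1, 1]; prefactor 4π/(2·1+1) = 4.188790:
  term(m=-1) = (-0.018245, 0.008701)   from Y*(Ω₁)=(0.088606, -0.168013), Y(Ω₂)=(-0.085324, -0.063593)
  term(m=+0) = (0.189721, 0.000000)   from Y*(Ω₁)=(0.408135, -0.000000), Y(Ω₂)=(0.464848, 0.000000)
  term(m=+1) = (-0.018245, -0.008701)   from Y*(Ω₁)=(-0.088606, -0.168013), Y(Ω₂)=(0.085324, -0.063593)
Total Σ_m = (0.153231, 0.000000). Multiply by 4.188790: (0.641854, 0.000000). P_1(cos γ) = 0.641854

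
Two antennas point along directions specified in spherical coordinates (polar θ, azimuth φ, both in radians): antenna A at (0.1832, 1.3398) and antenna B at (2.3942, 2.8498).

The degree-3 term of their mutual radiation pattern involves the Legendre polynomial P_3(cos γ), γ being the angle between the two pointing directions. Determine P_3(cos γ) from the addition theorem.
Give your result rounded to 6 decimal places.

Term-by-term m-sum for l=3 (normalisation 4π/7 = 1.795196):
  m=-3: Y*=-0.00161 - 0.00194j  Y=-0.08395 - 0.10060j  product -0.00006 + 0.00033j
  m=-2: Y*=-0.02985 + 0.01487j  Y=-0.28901 - 0.19084j  product 0.01147 + 0.00140j
  m=-1: Y*=0.05168 + 0.21974j  Y=-0.35552 - 0.10679j  product 0.00509 - 0.08364j
  m=+0: Y*=0.67297 + 0.00000j  Y=0.08489 + 0.00000j  product 0.05713 + 0.00000j
  m=+1: Y*=-0.05168 + 0.21974j  Y=0.35552 - 0.10679j  product 0.00509 + 0.08364j
  m=+2: Y*=-0.02985 - 0.01487j  Y=-0.28901 + 0.19084j  product 0.01147 - 0.00140j
  m=+3: Y*=0.00161 - 0.00194j  Y=0.08395 - 0.10060j  product -0.00006 - 0.00033j
Total Σ_m = 0.09012 + 0.00000j. Multiply by 1.795196: 0.16179 + 0.00000j. P_3(cos γ) = 0.161790

0.161790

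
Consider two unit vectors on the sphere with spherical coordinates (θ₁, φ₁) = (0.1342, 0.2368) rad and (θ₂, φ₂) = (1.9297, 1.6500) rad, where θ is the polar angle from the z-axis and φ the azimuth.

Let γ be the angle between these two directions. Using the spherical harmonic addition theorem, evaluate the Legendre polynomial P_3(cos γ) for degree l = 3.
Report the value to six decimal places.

0.404078

Addition theorem: P_3(cos γ) = (4π/7) Σ_m Y*_{lm}(Ω₁) Y_{lm}(Ω₂), m = −3…3:
  [-3]  conj(Y_{3,-3})(Ω₁) = (0.000758, 0.000652) ; Y_{3,-3}(Ω₂) = (0.080605, 0.332823) ; Δ = (-0.000156, 0.000305)
  [-2]  conj(Y_{3,-2})(Ω₁) = (0.016135, 0.008269) ; Y_{3,-2}(Ω₂) = (0.310742, -0.049640) ; Δ = (0.005424, 0.001769)
  [-1]  conj(Y_{3,-1})(Ω₁) = (0.164374, 0.039668) ; Y_{3,-1}(Ω₂) = (0.009172, 0.115565) ; Δ = (-0.003077, 0.019360)
  [+0]  conj(Y_{3,0})(Ω₁) = (0.706540, -0.000000) ; Y_{3,0}(Ω₂) = (0.312374, 0.000000) ; Δ = (0.220704, 0.000000)
  [+1]  conj(Y_{3,1})(Ω₁) = (-0.164374, 0.039668) ; Y_{3,1}(Ω₂) = (-0.009172, 0.115565) ; Δ = (-0.003077, -0.019360)
  [+2]  conj(Y_{3,2})(Ω₁) = (0.016135, -0.008269) ; Y_{3,2}(Ω₂) = (0.310742, 0.049640) ; Δ = (0.005424, -0.001769)
  [+3]  conj(Y_{3,3})(Ω₁) = (-0.000758, 0.000652) ; Y_{3,3}(Ω₂) = (-0.080605, 0.332823) ; Δ = (-0.000156, -0.000305)
Accumulated sum (0.225089, -0.000000); after 4π/(2l+1) scaling, (0.404078, -0.000000) ⇒ P_3 = 0.404078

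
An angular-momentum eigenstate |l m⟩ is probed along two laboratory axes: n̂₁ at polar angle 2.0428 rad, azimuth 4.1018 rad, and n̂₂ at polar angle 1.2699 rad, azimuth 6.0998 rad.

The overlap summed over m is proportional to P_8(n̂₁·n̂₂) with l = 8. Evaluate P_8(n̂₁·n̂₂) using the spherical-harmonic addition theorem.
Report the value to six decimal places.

Term-by-term m-sum for l=8 (normalisation 4π/17 = 0.739198):
  [-8]  conj(Y_{8,-8})(Ω₁) = (0.034999, 0.201085) ; Y_{8,-8}(Ω₂) = (0.036941, 0.354907) ; Δ = (-0.070074, 0.019850)
  [-7]  conj(Y_{8,-7})(Ω₁) = (0.377390, 0.176869) ; Y_{8,-7}(Ω₂) = (0.125422, 0.424788) ; Δ = (-0.027799, 0.182494)
  [-6]  conj(Y_{8,-6})(Ω₁) = (0.342206, -0.196817) ; Y_{8,-6}(Ω₂) = (0.041129, 0.080870) ; Δ = (0.029991, 0.019579)
  [-5]  conj(Y_{8,-5})(Ω₁) = (0.001851, -0.020825) ; Y_{8,-5}(Ω₂) = (-0.195983, -0.255743) ; Δ = (-0.005689, 0.003608)
  [-4]  conj(Y_{8,-4})(Ω₁) = (0.260201, 0.218825) ; Y_{8,-4}(Ω₂) = (-0.163561, -0.147420) ; Δ = (-0.010300, -0.074150)
  [-3]  conj(Y_{8,-3})(Ω₁) = (0.191985, -0.051272) ; Y_{8,-3}(Ω₂) = (0.195535, 0.119926) ; Δ = (0.043689, 0.012999)
  [-2]  conj(Y_{8,-2})(Ω₁) = (-0.085375, 0.234164) ; Y_{8,-2}(Ω₂) = (0.245057, 0.094139) ; Δ = (-0.042966, 0.049346)
  [-1]  conj(Y_{8,-1})(Ω₁) = (0.145507, 0.207927) ; Y_{8,-1}(Ω₂) = (-0.180703, -0.033515) ; Δ = (-0.019325, -0.042450)
  [+0]  conj(Y_{8,0})(Ω₁) = (-0.215220, -0.000000) ; Y_{8,0}(Ω₂) = (-0.272288, 0.000000) ; Δ = (0.058602, 0.000000)
  [+1]  conj(Y_{8,1})(Ω₁) = (-0.145507, 0.207927) ; Y_{8,1}(Ω₂) = (0.180703, -0.033515) ; Δ = (-0.019325, 0.042450)
  [+2]  conj(Y_{8,2})(Ω₁) = (-0.085375, -0.234164) ; Y_{8,2}(Ω₂) = (0.245057, -0.094139) ; Δ = (-0.042966, -0.049346)
  [+3]  conj(Y_{8,3})(Ω₁) = (-0.191985, -0.051272) ; Y_{8,3}(Ω₂) = (-0.195535, 0.119926) ; Δ = (0.043689, -0.012999)
  [+4]  conj(Y_{8,4})(Ω₁) = (0.260201, -0.218825) ; Y_{8,4}(Ω₂) = (-0.163561, 0.147420) ; Δ = (-0.010300, 0.074150)
  [+5]  conj(Y_{8,5})(Ω₁) = (-0.001851, -0.020825) ; Y_{8,5}(Ω₂) = (0.195983, -0.255743) ; Δ = (-0.005689, -0.003608)
  [+6]  conj(Y_{8,6})(Ω₁) = (0.342206, 0.196817) ; Y_{8,6}(Ω₂) = (0.041129, -0.080870) ; Δ = (0.029991, -0.019579)
  [+7]  conj(Y_{8,7})(Ω₁) = (-0.377390, 0.176869) ; Y_{8,7}(Ω₂) = (-0.125422, 0.424788) ; Δ = (-0.027799, -0.182494)
  [+8]  conj(Y_{8,8})(Ω₁) = (0.034999, -0.201085) ; Y_{8,8}(Ω₂) = (0.036941, -0.354907) ; Δ = (-0.070074, -0.019850)
Total Σ_m = (-0.146342, -0.000000). Multiply by 0.739198: (-0.108176, -0.000000). P_8(cos γ) = -0.108176

-0.108176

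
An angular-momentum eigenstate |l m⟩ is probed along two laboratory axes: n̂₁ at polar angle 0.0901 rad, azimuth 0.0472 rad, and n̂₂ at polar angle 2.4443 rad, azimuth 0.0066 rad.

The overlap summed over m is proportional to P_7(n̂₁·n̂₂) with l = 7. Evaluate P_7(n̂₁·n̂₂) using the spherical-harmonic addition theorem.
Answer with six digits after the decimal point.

Addition theorem: P_7(cos γ) = (4π/15) Σ_m Y*_{lm}(Ω₁) Y_{lm}(Ω₂), m = −7…7:
  m=-7: Y*=(0.000000, 0.000000)  Y=(0.022489, -0.001040)  product (0.000000, 0.000000)
  m=-6: Y*=(0.000001, 0.000000)  Y=(-0.100481, 0.003981)  product (-0.000000, -0.000000)
  m=-5: Y*=(0.000025, 0.000006)  Y=(0.265853, -0.008776)  product (0.000007, 0.000001)
  m=-4: Y*=(0.000466, 0.000089)  Y=(-0.443627, 0.011714)  product (-0.000208, -0.000034)
  m=-3: Y*=(0.006242, 0.000890)  Y=(0.398257, -0.007887)  product (0.002493, 0.000305)
  m=-2: Y*=(0.058508, 0.005540)  Y=(0.012805, -0.000169)  product (0.000750, 0.000061)
  m=-1: Y*=(0.347634, 0.016421)  Y=(-0.391611, 0.002585)  product (-0.136180, -0.005532)
  m=+0: Y*=(0.971821, -0.000000)  Y=(0.112372, 0.000000)  product (0.109206, 0.000000)
  m=+1: Y*=(-0.347634, 0.016421)  Y=(0.391611, 0.002585)  product (-0.136180, 0.005532)
  m=+2: Y*=(0.058508, -0.005540)  Y=(0.012805, 0.000169)  product (0.000750, -0.000061)
  m=+3: Y*=(-0.006242, 0.000890)  Y=(-0.398257, -0.007887)  product (0.002493, -0.000305)
  m=+4: Y*=(0.000466, -0.000089)  Y=(-0.443627, -0.011714)  product (-0.000208, 0.000034)
  m=+5: Y*=(-0.000025, 0.000006)  Y=(-0.265853, -0.008776)  product (0.000007, -0.000001)
  m=+6: Y*=(0.000001, -0.000000)  Y=(-0.100481, -0.003981)  product (-0.000000, 0.000000)
  m=+7: Y*=(-0.000000, 0.000000)  Y=(-0.022489, -0.001040)  product (0.000000, -0.000000)
Σ over m = (-0.157070, 0.000000); ×(4π/15) → (-0.131587, 0.000000). Real part: -0.131587

-0.131587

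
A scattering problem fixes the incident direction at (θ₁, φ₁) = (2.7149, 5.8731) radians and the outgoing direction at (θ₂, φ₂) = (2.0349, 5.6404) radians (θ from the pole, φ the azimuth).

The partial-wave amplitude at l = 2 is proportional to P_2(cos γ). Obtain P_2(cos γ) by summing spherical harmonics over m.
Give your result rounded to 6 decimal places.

Expand P_2 via completeness: Σ_{m} conj(Y_{2,m}) at Ω₁ times Y_{2,m} at Ω₂ —
  m=-2: (0.045129, -0.048382) × (0.086910, 0.296399) = (0.018262, 0.009171)  (running Σ = (0.018262, 0.009171))
  m=-1: (-0.266929, 0.116043) × (-0.247517, -0.185361) = (0.087579, 0.020756)  (running Σ = (0.105842, 0.029927))
  m=0: (0.468720, -0.000000) × (-0.125811, 0.000000) = (-0.058970, 0.000000)  (running Σ = (0.046871, 0.029927))
  m=1: (0.266929, 0.116043) × (0.247517, -0.185361) = (0.087579, -0.020756)  (running Σ = (0.134451, 0.009171))
  m=2: (0.045129, 0.048382) × (0.086910, -0.296399) = (0.018262, -0.009171)  (running Σ = (0.152713, 0.000000))
Total Σ_m = (0.152713, 0.000000). Multiply by 2.513274: (0.383810, 0.000000). P_2(cos γ) = 0.383810

0.383810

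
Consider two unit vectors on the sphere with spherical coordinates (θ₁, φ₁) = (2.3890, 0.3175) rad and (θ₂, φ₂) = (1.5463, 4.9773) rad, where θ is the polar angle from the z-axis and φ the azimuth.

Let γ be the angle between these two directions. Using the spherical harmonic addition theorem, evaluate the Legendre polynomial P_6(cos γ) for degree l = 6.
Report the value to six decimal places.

Term-by-term m-sum for l=6 (normalisation 4π/13 = 0.966644):
  term(m=-6) = -0.022586-0.007373i   from Y*(Ω₁)=-0.016161+0.046544i, Y(Ω₂)=+0.009002+0.482131i
  term(m=-5) = +0.001939-0.007203i   from Y*(Ω₁)=+0.003044-0.182233i, Y(Ω₂)=+0.039693+0.009977i
  term(m=-4) = -0.131056-0.027982i   from Y*(Ω₁)=+0.112159+0.361560i, Y(Ω₂)=-0.173171+0.308754i
  term(m=-3) = +0.003256-0.020469i   from Y*(Ω₁)=-0.251778-0.353948i, Y(Ω₂)=+0.034054+0.033425i
  term(m=-2) = -0.037870-0.003998i   from Y*(Ω₁)=+0.095213+0.070153i, Y(Ω₂)=-0.277843+0.162727i
  term(m=-1) = -0.000878+0.016673i   from Y*(Ω₁)=+0.315595+0.103710i, Y(Ω₂)=+0.013159+0.048505i
  term(m=+0) = +0.070582+0.000000i   from Y*(Ω₁)=-0.224892-0.000000i, Y(Ω₂)=-0.313849+0.000000i
  term(m=+1) = -0.000878-0.016673i   from Y*(Ω₁)=-0.315595+0.103710i, Y(Ω₂)=-0.013159+0.048505i
  term(m=+2) = -0.037870+0.003998i   from Y*(Ω₁)=+0.095213-0.070153i, Y(Ω₂)=-0.277843-0.162727i
  term(m=+3) = +0.003256+0.020469i   from Y*(Ω₁)=+0.251778-0.353948i, Y(Ω₂)=-0.034054+0.033425i
  term(m=+4) = -0.131056+0.027982i   from Y*(Ω₁)=+0.112159-0.361560i, Y(Ω₂)=-0.173171-0.308754i
  term(m=+5) = +0.001939+0.007203i   from Y*(Ω₁)=-0.003044-0.182233i, Y(Ω₂)=-0.039693+0.009977i
  term(m=+6) = -0.022586+0.007373i   from Y*(Ω₁)=-0.016161-0.046544i, Y(Ω₂)=+0.009002-0.482131i
Accumulated sum -0.303805+0.000000i; after 4π/(2l+1) scaling, -0.293672+0.000000i ⇒ P_6 = -0.293672

-0.293672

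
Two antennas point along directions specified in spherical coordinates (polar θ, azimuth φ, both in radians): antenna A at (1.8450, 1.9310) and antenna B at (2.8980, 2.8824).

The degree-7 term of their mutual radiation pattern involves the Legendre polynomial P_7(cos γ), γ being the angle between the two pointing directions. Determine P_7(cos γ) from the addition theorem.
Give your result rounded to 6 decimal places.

Summing Y*_{l m}(θ₁,φ₁)·Y_{l m}(θ₂,φ₂) over m ∈ [−7, 7]; prefactor 4π/(2·7+1) = 0.837758:
  m=-7: (0.222617, 0.311719) × (0.000006, -0.000023) = (0.000008, -0.000003)  (running Σ = (0.000008, -0.000003))
  m=-6: (-0.224442, 0.334902) × (-0.000006, -0.000357) = (0.000121, 0.000078)  (running Σ = (0.000129, 0.000075))
  m=-5: (0.013825, 0.003240) × (-0.000914, -0.003241) = (-0.000002, -0.000048)  (running Σ = (0.000127, 0.000027))
  m=-4: (0.045271, 0.346327) × (-0.011340, -0.019177) = (0.006128, -0.004795)  (running Σ = (0.006255, -0.004768))
  m=-3: (-0.093206, 0.049737) × (-0.074872, -0.073710) = (0.010645, 0.003146)  (running Σ = (0.016900, -0.001622))
  m=-2: (0.227288, 0.199511) × (-0.293439, -0.167383) = (-0.033300, -0.096589)  (running Σ = (-0.016400, -0.098210))
  m=-1: (-0.052152, 0.138469) × (-0.617466, -0.163726) = (0.054873, -0.076961)  (running Σ = (0.038473, -0.175172))
  m=0: (0.285858, -0.000000) × (-0.355221, 0.000000) = (-0.101543, 0.000000)  (running Σ = (-0.063070, -0.175172))
  m=1: (0.052152, 0.138469) × (0.617466, -0.163726) = (0.054873, 0.076961)  (running Σ = (-0.008197, -0.098210))
  m=2: (0.227288, -0.199511) × (-0.293439, 0.167383) = (-0.033300, 0.096589)  (running Σ = (-0.041497, -0.001622))
  m=3: (0.093206, 0.049737) × (0.074872, -0.073710) = (0.010645, -0.003146)  (running Σ = (-0.030853, -0.004768))
  m=4: (0.045271, -0.346327) × (-0.011340, 0.019177) = (0.006128, 0.004795)  (running Σ = (-0.024725, 0.000027))
  m=5: (-0.013825, 0.003240) × (0.000914, -0.003241) = (-0.000002, 0.000048)  (running Σ = (-0.024727, 0.000075))
  m=6: (-0.224442, -0.334902) × (-0.000006, 0.000357) = (0.000121, -0.000078)  (running Σ = (-0.024606, -0.000003))
  m=7: (-0.222617, 0.311719) × (-0.000006, -0.000023) = (0.000008, 0.000003)  (running Σ = (-0.024597, 0.000000))
Accumulated sum (-0.024597, 0.000000); after 4π/(2l+1) scaling, (-0.020607, 0.000000) ⇒ P_7 = -0.020607

-0.020607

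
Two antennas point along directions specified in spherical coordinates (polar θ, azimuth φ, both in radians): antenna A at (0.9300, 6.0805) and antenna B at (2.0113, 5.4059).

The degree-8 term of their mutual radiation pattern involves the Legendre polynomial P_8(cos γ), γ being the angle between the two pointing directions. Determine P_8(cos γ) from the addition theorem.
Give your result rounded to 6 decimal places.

-0.253089

Summing Y*_{l m}(θ₁,φ₁)·Y_{l m}(θ₂,φ₂) over m ∈ [−8, 8]; prefactor 4π/(2·8+1) = 0.739198:
  m=-8: Y*=(-0.004453, -0.087773)  Y=(0.171335, 0.154911)  product (0.012834, -0.015728)
  m=-7: Y*=(0.039697, -0.259151)  Y=(-0.431142, 0.061720)  product (-0.001120, 0.114181)
  m=-6: Y*=(0.151276, -0.408473)  Y=(0.186528, -0.303334)  product (-0.095686, -0.122079)
  m=-5: Y*=(0.200967, -0.322429)  Y=(-0.018341, -0.054260)  product (-0.021181, -0.004991)
  m=-4: Y*=(0.001008, -0.001060)  Y=(0.333596, 0.128450)  product (0.000472, -0.000224)
  m=-3: Y*=(-0.289376, 0.201414)  Y=(-0.105370, 0.058903)  product (0.018628, -0.038268)
  m=-2: Y*=(-0.179738, 0.077133)  Y=(-0.054605, 0.293777)  product (-0.012845, -0.057015)
  m=-1: Y*=(0.267031, -0.054877)  Y=(-0.117977, -0.141927)  product (-0.039292, -0.031425)
  m=+0: Y*=(0.240774, -0.000000)  Y=(-0.274123, 0.000000)  product (-0.066002, 0.000000)
  m=+1: Y*=(-0.267031, -0.054877)  Y=(0.117977, -0.141927)  product (-0.039292, 0.031425)
  m=+2: Y*=(-0.179738, -0.077133)  Y=(-0.054605, -0.293777)  product (-0.012845, 0.057015)
  m=+3: Y*=(0.289376, 0.201414)  Y=(0.105370, 0.058903)  product (0.018628, 0.038268)
  m=+4: Y*=(0.001008, 0.001060)  Y=(0.333596, -0.128450)  product (0.000472, 0.000224)
  m=+5: Y*=(-0.200967, -0.322429)  Y=(0.018341, -0.054260)  product (-0.021181, 0.004991)
  m=+6: Y*=(0.151276, 0.408473)  Y=(0.186528, 0.303334)  product (-0.095686, 0.122079)
  m=+7: Y*=(-0.039697, -0.259151)  Y=(0.431142, 0.061720)  product (-0.001120, -0.114181)
  m=+8: Y*=(-0.004453, 0.087773)  Y=(0.171335, -0.154911)  product (0.012834, 0.015728)
Total Σ_m = (-0.342384, -0.000000). Multiply by 0.739198: (-0.253089, -0.000000). P_8(cos γ) = -0.253089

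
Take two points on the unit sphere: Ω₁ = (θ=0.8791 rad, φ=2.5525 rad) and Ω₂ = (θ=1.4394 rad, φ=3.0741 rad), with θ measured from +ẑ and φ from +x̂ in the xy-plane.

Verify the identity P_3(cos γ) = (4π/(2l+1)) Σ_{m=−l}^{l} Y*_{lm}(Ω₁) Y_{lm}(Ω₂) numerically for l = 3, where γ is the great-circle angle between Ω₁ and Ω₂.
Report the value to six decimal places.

-0.082262

Summing Y*_{l m}(θ₁,φ₁)·Y_{l m}(θ₂,φ₂) over m ∈ [−3, 3]; prefactor 4π/(2·3+1) = 1.795196:
  term(m=-3) = (0.000465, -0.077482)   from Y*(Ω₁)=(0.037209, 0.186932), Y(Ω₂)=(-0.398222, -0.081751)
  term(m=-2) = (0.025618, -0.043965)   from Y*(Ω₁)=(0.147936, -0.357239), Y(Ω₂)=(0.130403, 0.017710)
  term(m=-1) = (-0.065371, 0.037568)   from Y*(Ω₁)=(-0.214032, 0.143025), Y(Ω₂)=(0.292228, 0.019753)
  term(m=+0) = (0.032754, 0.000000)   from Y*(Ω₁)=(-0.229881, -0.000000), Y(Ω₂)=(-0.142483, 0.000000)
  term(m=+1) = (-0.065371, -0.037568)   from Y*(Ω₁)=(0.214032, 0.143025), Y(Ω₂)=(-0.292228, 0.019753)
  term(m=+2) = (0.025618, 0.043965)   from Y*(Ω₁)=(0.147936, 0.357239), Y(Ω₂)=(0.130403, -0.017710)
  term(m=+3) = (0.000465, 0.077482)   from Y*(Ω₁)=(-0.037209, 0.186932), Y(Ω₂)=(0.398222, -0.081751)
Accumulated sum (-0.045823, 0.000000); after 4π/(2l+1) scaling, (-0.082262, 0.000000) ⇒ P_3 = -0.082262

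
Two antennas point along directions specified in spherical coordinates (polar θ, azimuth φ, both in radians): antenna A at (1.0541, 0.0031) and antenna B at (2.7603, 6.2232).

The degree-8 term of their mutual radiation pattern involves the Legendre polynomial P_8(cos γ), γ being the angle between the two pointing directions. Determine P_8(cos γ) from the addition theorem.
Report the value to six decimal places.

0.110091

Expand P_8 via completeness: Σ_{m} conj(Y_{8,m}) at Ω₁ times Y_{8,m} at Ω₂ —
  [-8]  conj(Y_{8,-8})(Ω₁) = +0.168274+0.004174i ; Y_{8,-8}(Ω₂) = +0.000168+0.000087i ; Δ = +0.000028+0.000015i
  [-7]  conj(Y_{8,-7})(Ω₁) = +0.382469+0.008301i ; Y_{8,-7}(Ω₂) = -0.001727-0.000771i ; Δ = -0.000654-0.000309i
  [-6]  conj(Y_{8,-6})(Ω₁) = +0.432587+0.008047i ; Y_{8,-6}(Ω₂) = +0.011153+0.004197i ; Δ = +0.004791+0.001905i
  [-5]  conj(Y_{8,-5})(Ω₁) = +0.131854+0.002044i ; Y_{8,-5}(Ω₂) = -0.051054-0.015789i ; Δ = -0.006699-0.002186i
  [-4]  conj(Y_{8,-4})(Ω₁) = -0.284915-0.003533i ; Y_{8,-4}(Ω₂) = +0.169148+0.041383i ; Δ = -0.048047-0.012388i
  [-3]  conj(Y_{8,-3})(Ω₁) = -0.289958-0.002697i ; Y_{8,-3}(Ω₂) = -0.392406-0.071388i ; Δ = +0.113589+0.021758i
  [-2]  conj(Y_{8,-2})(Ω₁) = +0.149993+0.000930i ; Y_{8,-2}(Ω₂) = +0.564624+0.068065i ; Δ = +0.084626+0.010734i
  [-1]  conj(Y_{8,-1})(Ω₁) = +0.322307+0.000999i ; Y_{8,-1}(Ω₂) = -0.290386-0.017440i ; Δ = -0.093576-0.005911i
  [+0]  conj(Y_{8,0})(Ω₁) = -0.104734-0.000000i ; Y_{8,0}(Ω₂) = -0.389727+0.000000i ; Δ = +0.040818+0.000000i
  [+1]  conj(Y_{8,1})(Ω₁) = -0.322307+0.000999i ; Y_{8,1}(Ω₂) = +0.290386-0.017440i ; Δ = -0.093576+0.005911i
  [+2]  conj(Y_{8,2})(Ω₁) = +0.149993-0.000930i ; Y_{8,2}(Ω₂) = +0.564624-0.068065i ; Δ = +0.084626-0.010734i
  [+3]  conj(Y_{8,3})(Ω₁) = +0.289958-0.002697i ; Y_{8,3}(Ω₂) = +0.392406-0.071388i ; Δ = +0.113589-0.021758i
  [+4]  conj(Y_{8,4})(Ω₁) = -0.284915+0.003533i ; Y_{8,4}(Ω₂) = +0.169148-0.041383i ; Δ = -0.048047+0.012388i
  [+5]  conj(Y_{8,5})(Ω₁) = -0.131854+0.002044i ; Y_{8,5}(Ω₂) = +0.051054-0.015789i ; Δ = -0.006699+0.002186i
  [+6]  conj(Y_{8,6})(Ω₁) = +0.432587-0.008047i ; Y_{8,6}(Ω₂) = +0.011153-0.004197i ; Δ = +0.004791-0.001905i
  [+7]  conj(Y_{8,7})(Ω₁) = -0.382469+0.008301i ; Y_{8,7}(Ω₂) = +0.001727-0.000771i ; Δ = -0.000654+0.000309i
  [+8]  conj(Y_{8,8})(Ω₁) = +0.168274-0.004174i ; Y_{8,8}(Ω₂) = +0.000168-0.000087i ; Δ = +0.000028-0.000015i
Accumulated sum +0.148933+0.000000i; after 4π/(2l+1) scaling, +0.110091+0.000000i ⇒ P_8 = 0.110091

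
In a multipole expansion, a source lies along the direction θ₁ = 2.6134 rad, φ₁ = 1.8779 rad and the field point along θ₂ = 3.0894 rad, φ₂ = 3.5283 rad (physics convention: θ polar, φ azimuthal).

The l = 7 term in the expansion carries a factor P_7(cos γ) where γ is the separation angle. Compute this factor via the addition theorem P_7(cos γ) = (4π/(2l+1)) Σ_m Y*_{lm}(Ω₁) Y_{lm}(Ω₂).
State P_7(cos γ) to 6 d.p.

Term-by-term m-sum for l=7 (normalisation 4π/15 = 0.837758):
  m=-7: Y*=0.00346 + 0.00226j  Y=0.00000 + 0.00000j  product 0.00000 + 0.00000j
  m=-6: Y*=-0.00711 + 0.02551j  Y=0.00000 + 0.00000j  product -0.00000 + 0.00000j
  m=-5: Y*=-0.10370 + 0.00366j  Y=0.00000 + 0.00000j  product -0.00000 - 0.00000j
  m=-4: Y*=-0.09195 - 0.25799j  Y=-0.00000 + 0.00005j  product 0.00001 - 0.00000j
  m=-3: Y*=0.37610 - 0.28560j  Y=-0.00050 + 0.00114j  product 0.00014 + 0.00057j
  m=-2: Y*=0.35127 + 0.24771j  Y=-0.01446 + 0.01412j  product -0.00858 + 0.00138j
  m=-1: Y*=0.01616 - 0.05094j  Y=-0.19390 + 0.07896j  product 0.00089 + 0.01115j
  m=+0: Y*=0.44656 + 0.00000j  Y=-1.05127 + 0.00000j  product -0.46946 + 0.00000j
  m=+1: Y*=-0.01616 - 0.05094j  Y=0.19390 + 0.07896j  product 0.00089 - 0.01115j
  m=+2: Y*=0.35127 - 0.24771j  Y=-0.01446 - 0.01412j  product -0.00858 - 0.00138j
  m=+3: Y*=-0.37610 - 0.28560j  Y=0.00050 + 0.00114j  product 0.00014 - 0.00057j
  m=+4: Y*=-0.09195 + 0.25799j  Y=-0.00000 - 0.00005j  product 0.00001 + 0.00000j
  m=+5: Y*=0.10370 + 0.00366j  Y=-0.00000 + 0.00000j  product -0.00000 + 0.00000j
  m=+6: Y*=-0.00711 - 0.02551j  Y=0.00000 - 0.00000j  product -0.00000 - 0.00000j
  m=+7: Y*=-0.00346 + 0.00226j  Y=-0.00000 + 0.00000j  product 0.00000 - 0.00000j
Σ over m = -0.48452 - 0.00000j; ×(4π/15) → -0.40591 - 0.00000j. Real part: -0.405913

-0.405913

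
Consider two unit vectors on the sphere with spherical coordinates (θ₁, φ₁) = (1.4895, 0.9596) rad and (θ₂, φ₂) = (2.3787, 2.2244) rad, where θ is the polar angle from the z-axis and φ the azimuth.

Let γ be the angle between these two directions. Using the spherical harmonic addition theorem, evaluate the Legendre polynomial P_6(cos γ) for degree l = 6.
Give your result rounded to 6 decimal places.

-0.176731

Expand P_6 via completeness: Σ_{m} conj(Y_{6,m}) at Ω₁ times Y_{6,m} at Ω₂ —
  [-6]  conj(Y_{6,-6})(Ω₁) = (0.409670, -0.237609) ; Y_{6,-6}(Ω₂) = (0.037390, -0.036990) ; Δ = (0.006528, -0.024038)
  [-5]  conj(Y_{6,-5})(Ω₁) = (0.011429, -0.133177) ; Y_{6,-5}(Ω₂) = (-0.024031, -0.189066) ; Δ = (-0.025454, 0.001039)
  [-4]  conj(Y_{6,-4})(Ω₁) = (0.250430, 0.209571) ; Y_{6,-4}(Ω₂) = (-0.333768, -0.194297) ; Δ = (-0.042866, -0.118606)
  [-3]  conj(Y_{6,-3})(Ω₁) = (0.148062, -0.039831) ; Y_{6,-3}(Ω₂) = (-0.394800, 0.162291) ; Δ = (-0.051991, 0.039754)
  [-2]  conj(Y_{6,-2})(Ω₁) = (-0.097505, 0.268447) ; Y_{6,-2}(Ω₂) = (-0.024481, 0.090716) ; Δ = (-0.021965, -0.015417)
  [-1]  conj(Y_{6,-1})(Ω₁) = (0.091916, 0.131177) ; Y_{6,-1}(Ω₂) = (-0.208432, -0.272138) ; Δ = (0.016540, -0.052355)
  [+0]  conj(Y_{6,0})(Ω₁) = (-0.274696, -0.000000) ; Y_{6,0}(Ω₂) = (-0.202355, 0.000000) ; Δ = (0.055586, 0.000000)
  [+1]  conj(Y_{6,1})(Ω₁) = (-0.091916, 0.131177) ; Y_{6,1}(Ω₂) = (0.208432, -0.272138) ; Δ = (0.016540, 0.052355)
  [+2]  conj(Y_{6,2})(Ω₁) = (-0.097505, -0.268447) ; Y_{6,2}(Ω₂) = (-0.024481, -0.090716) ; Δ = (-0.021965, 0.015417)
  [+3]  conj(Y_{6,3})(Ω₁) = (-0.148062, -0.039831) ; Y_{6,3}(Ω₂) = (0.394800, 0.162291) ; Δ = (-0.051991, -0.039754)
  [+4]  conj(Y_{6,4})(Ω₁) = (0.250430, -0.209571) ; Y_{6,4}(Ω₂) = (-0.333768, 0.194297) ; Δ = (-0.042866, 0.118606)
  [+5]  conj(Y_{6,5})(Ω₁) = (-0.011429, -0.133177) ; Y_{6,5}(Ω₂) = (0.024031, -0.189066) ; Δ = (-0.025454, -0.001039)
  [+6]  conj(Y_{6,6})(Ω₁) = (0.409670, 0.237609) ; Y_{6,6}(Ω₂) = (0.037390, 0.036990) ; Δ = (0.006528, 0.024038)
Accumulated sum (-0.182830, 0.000000); after 4π/(2l+1) scaling, (-0.176731, 0.000000) ⇒ P_6 = -0.176731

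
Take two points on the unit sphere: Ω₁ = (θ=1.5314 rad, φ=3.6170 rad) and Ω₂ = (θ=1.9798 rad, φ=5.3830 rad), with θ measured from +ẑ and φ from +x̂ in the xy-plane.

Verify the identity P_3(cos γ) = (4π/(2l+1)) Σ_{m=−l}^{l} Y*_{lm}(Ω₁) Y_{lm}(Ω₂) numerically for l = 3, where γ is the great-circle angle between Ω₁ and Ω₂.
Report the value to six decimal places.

0.272129

Expand P_3 via completeness: Σ_{m} conj(Y_{3,m}) at Ω₁ times Y_{3,m} at Ω₂ —
  m=-3: Y*=-0.059970-0.411911i  Y=-0.291427+0.137567i  product +0.074142+0.111792i
  m=-2: Y*=+0.023351+0.032710i  Y=+0.077862-0.333179i  product +0.012716-0.005233i
  m=-1: Y*=+0.284892+0.146659i  Y=-0.038550-0.048597i  product -0.003855-0.019499i
  m=+0: Y*=-0.043980-0.000000i  Y=+0.327867+0.000000i  product -0.014420-0.000000i
  m=+1: Y*=-0.284892+0.146659i  Y=+0.038550-0.048597i  product -0.003855+0.019499i
  m=+2: Y*=+0.023351-0.032710i  Y=+0.077862+0.333179i  product +0.012716+0.005233i
  m=+3: Y*=+0.059970-0.411911i  Y=+0.291427+0.137567i  product +0.074142-0.111792i
Total Σ_m = +0.151587+0.000000i. Multiply by 1.795196: +0.272129+0.000000i. P_3(cos γ) = 0.272129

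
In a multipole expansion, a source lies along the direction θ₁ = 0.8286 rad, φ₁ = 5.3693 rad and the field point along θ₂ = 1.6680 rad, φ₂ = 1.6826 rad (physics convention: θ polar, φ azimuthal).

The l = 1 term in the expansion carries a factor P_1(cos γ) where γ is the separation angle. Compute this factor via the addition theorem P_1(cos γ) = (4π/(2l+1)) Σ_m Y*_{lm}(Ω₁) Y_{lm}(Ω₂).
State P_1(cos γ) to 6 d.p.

Summing Y*_{l m}(θ₁,φ₁)·Y_{l m}(θ₂,φ₂) over m ∈ [−1, 1]; prefactor 4π/(2·1+1) = 4.188790:
  [-1]  conj(Y_{1,-1})(Ω₁) = (0.155492, -0.201632) ; Y_{1,-1}(Ω₂) = (-0.038365, -0.341716) ; Δ = (-0.074867, -0.045399)
  [+0]  conj(Y_{1,0})(Ω₁) = (0.330250, -0.000000) ; Y_{1,0}(Ω₂) = (-0.047419, 0.000000) ; Δ = (-0.015660, 0.000000)
  [+1]  conj(Y_{1,1})(Ω₁) = (-0.155492, -0.201632) ; Y_{1,1}(Ω₂) = (0.038365, -0.341716) ; Δ = (-0.074867, 0.045399)
Σ over m = (-0.165393, 0.000000); ×(4π/3) → (-0.692798, 0.000000). Real part: -0.692798

-0.692798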